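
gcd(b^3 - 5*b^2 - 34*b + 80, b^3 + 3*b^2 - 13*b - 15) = b + 5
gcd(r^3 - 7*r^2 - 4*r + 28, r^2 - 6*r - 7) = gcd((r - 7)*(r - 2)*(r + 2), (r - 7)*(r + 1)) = r - 7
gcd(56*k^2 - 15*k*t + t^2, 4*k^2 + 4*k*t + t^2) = 1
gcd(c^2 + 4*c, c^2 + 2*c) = c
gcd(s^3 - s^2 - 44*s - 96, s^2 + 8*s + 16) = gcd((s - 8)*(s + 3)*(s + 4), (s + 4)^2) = s + 4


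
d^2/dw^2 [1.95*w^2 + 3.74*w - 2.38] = 3.90000000000000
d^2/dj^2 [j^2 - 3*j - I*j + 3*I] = 2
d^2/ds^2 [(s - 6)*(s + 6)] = 2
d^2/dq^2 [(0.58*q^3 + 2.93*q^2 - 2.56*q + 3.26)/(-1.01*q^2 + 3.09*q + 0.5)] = (8.88178419700125e-16*q^5 - 5.32907051820075e-15*q^4 - 24.727158*q^3 - 34.207656*q^2 + 67.931604*q - 74.921612)/(1.030301*q^6 - 9.456327*q^5 + 27.400593*q^4 - 20.140929*q^3 - 13.56465*q^2 - 2.3175*q - 0.125)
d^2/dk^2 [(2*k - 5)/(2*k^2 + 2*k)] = (3*k*(1 - 2*k)*(k + 1) + (2*k - 5)*(2*k + 1)^2)/(k^3*(k + 1)^3)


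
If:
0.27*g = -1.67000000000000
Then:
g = -6.19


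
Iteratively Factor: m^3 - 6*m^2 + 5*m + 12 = (m - 3)*(m^2 - 3*m - 4) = (m - 3)*(m + 1)*(m - 4)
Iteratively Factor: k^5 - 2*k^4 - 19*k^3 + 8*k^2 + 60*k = (k - 2)*(k^4 - 19*k^2 - 30*k) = k*(k - 2)*(k^3 - 19*k - 30) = k*(k - 5)*(k - 2)*(k^2 + 5*k + 6) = k*(k - 5)*(k - 2)*(k + 3)*(k + 2)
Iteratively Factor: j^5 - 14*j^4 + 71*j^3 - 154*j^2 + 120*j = (j - 2)*(j^4 - 12*j^3 + 47*j^2 - 60*j) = (j - 3)*(j - 2)*(j^3 - 9*j^2 + 20*j) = j*(j - 3)*(j - 2)*(j^2 - 9*j + 20) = j*(j - 5)*(j - 3)*(j - 2)*(j - 4)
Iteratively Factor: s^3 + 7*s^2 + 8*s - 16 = (s + 4)*(s^2 + 3*s - 4) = (s + 4)^2*(s - 1)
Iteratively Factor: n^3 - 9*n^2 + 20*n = (n)*(n^2 - 9*n + 20) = n*(n - 4)*(n - 5)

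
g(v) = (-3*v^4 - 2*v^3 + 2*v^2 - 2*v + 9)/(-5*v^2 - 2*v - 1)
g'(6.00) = 7.36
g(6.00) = 22.03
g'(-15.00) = -17.84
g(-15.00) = 131.97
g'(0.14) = 16.83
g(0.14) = -6.35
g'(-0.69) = -12.01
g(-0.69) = -5.65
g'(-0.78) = -9.70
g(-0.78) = -4.68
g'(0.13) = 17.20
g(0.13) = -6.52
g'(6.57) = 8.04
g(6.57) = 26.42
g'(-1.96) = -2.96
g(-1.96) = 0.53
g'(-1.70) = -3.03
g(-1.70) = -0.24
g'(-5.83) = -6.87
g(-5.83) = 18.71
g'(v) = (10*v + 2)*(-3*v^4 - 2*v^3 + 2*v^2 - 2*v + 9)/(-5*v^2 - 2*v - 1)^2 + (-12*v^3 - 6*v^2 + 4*v - 2)/(-5*v^2 - 2*v - 1)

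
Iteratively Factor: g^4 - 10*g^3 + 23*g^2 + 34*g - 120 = (g - 3)*(g^3 - 7*g^2 + 2*g + 40) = (g - 4)*(g - 3)*(g^2 - 3*g - 10) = (g - 5)*(g - 4)*(g - 3)*(g + 2)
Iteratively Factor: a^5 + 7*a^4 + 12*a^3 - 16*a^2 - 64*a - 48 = (a + 2)*(a^4 + 5*a^3 + 2*a^2 - 20*a - 24) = (a - 2)*(a + 2)*(a^3 + 7*a^2 + 16*a + 12) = (a - 2)*(a + 2)^2*(a^2 + 5*a + 6) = (a - 2)*(a + 2)^3*(a + 3)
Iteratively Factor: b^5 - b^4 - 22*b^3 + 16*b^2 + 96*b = (b - 3)*(b^4 + 2*b^3 - 16*b^2 - 32*b) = (b - 3)*(b + 4)*(b^3 - 2*b^2 - 8*b) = (b - 3)*(b + 2)*(b + 4)*(b^2 - 4*b) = (b - 4)*(b - 3)*(b + 2)*(b + 4)*(b)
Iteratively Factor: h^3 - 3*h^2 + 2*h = (h - 1)*(h^2 - 2*h) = h*(h - 1)*(h - 2)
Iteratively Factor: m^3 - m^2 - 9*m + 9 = (m - 1)*(m^2 - 9) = (m - 3)*(m - 1)*(m + 3)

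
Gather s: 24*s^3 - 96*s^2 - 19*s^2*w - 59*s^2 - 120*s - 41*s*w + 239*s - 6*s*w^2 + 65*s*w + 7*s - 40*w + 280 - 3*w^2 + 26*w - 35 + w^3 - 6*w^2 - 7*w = 24*s^3 + s^2*(-19*w - 155) + s*(-6*w^2 + 24*w + 126) + w^3 - 9*w^2 - 21*w + 245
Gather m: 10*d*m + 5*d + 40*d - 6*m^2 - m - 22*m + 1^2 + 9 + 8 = 45*d - 6*m^2 + m*(10*d - 23) + 18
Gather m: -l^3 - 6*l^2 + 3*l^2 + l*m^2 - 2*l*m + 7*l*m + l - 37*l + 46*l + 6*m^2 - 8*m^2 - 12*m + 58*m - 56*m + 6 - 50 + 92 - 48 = -l^3 - 3*l^2 + 10*l + m^2*(l - 2) + m*(5*l - 10)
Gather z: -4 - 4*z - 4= -4*z - 8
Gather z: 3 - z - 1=2 - z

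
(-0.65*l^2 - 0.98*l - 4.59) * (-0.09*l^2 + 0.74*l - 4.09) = 0.0585*l^4 - 0.3928*l^3 + 2.3464*l^2 + 0.6116*l + 18.7731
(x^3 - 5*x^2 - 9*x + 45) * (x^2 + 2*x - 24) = x^5 - 3*x^4 - 43*x^3 + 147*x^2 + 306*x - 1080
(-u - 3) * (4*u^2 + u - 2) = -4*u^3 - 13*u^2 - u + 6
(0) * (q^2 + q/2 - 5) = 0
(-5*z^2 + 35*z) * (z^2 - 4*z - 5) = -5*z^4 + 55*z^3 - 115*z^2 - 175*z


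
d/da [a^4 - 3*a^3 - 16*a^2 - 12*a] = 4*a^3 - 9*a^2 - 32*a - 12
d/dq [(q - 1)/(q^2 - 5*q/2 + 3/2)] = -4/(4*q^2 - 12*q + 9)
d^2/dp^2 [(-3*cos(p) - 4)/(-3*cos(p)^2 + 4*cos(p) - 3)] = 2*(243*(1 - cos(2*p))^2*cos(p) + 180*(1 - cos(2*p))^2 + 966*cos(p) + 200*cos(2*p) - 144*cos(3*p) - 54*cos(5*p) - 1032)/(8*cos(p) - 3*cos(2*p) - 9)^3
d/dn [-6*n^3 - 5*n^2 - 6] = 2*n*(-9*n - 5)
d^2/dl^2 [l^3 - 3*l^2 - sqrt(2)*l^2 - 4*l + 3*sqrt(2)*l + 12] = 6*l - 6 - 2*sqrt(2)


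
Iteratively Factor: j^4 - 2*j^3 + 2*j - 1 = (j + 1)*(j^3 - 3*j^2 + 3*j - 1) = (j - 1)*(j + 1)*(j^2 - 2*j + 1) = (j - 1)^2*(j + 1)*(j - 1)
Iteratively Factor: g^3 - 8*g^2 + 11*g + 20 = (g - 4)*(g^2 - 4*g - 5) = (g - 5)*(g - 4)*(g + 1)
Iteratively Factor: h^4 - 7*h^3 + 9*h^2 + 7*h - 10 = (h - 2)*(h^3 - 5*h^2 - h + 5) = (h - 2)*(h + 1)*(h^2 - 6*h + 5) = (h - 2)*(h - 1)*(h + 1)*(h - 5)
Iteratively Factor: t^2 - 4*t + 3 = (t - 1)*(t - 3)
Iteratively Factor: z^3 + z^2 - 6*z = (z - 2)*(z^2 + 3*z) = (z - 2)*(z + 3)*(z)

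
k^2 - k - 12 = (k - 4)*(k + 3)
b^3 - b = b*(b - 1)*(b + 1)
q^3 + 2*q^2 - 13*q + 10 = (q - 2)*(q - 1)*(q + 5)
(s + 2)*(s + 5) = s^2 + 7*s + 10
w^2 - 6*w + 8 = (w - 4)*(w - 2)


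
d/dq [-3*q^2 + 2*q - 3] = 2 - 6*q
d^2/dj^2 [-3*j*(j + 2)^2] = -18*j - 24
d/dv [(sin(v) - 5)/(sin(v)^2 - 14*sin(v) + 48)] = (10*sin(v) + cos(v)^2 - 23)*cos(v)/(sin(v)^2 - 14*sin(v) + 48)^2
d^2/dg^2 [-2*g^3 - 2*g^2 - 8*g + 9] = -12*g - 4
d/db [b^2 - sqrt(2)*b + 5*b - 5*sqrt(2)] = 2*b - sqrt(2) + 5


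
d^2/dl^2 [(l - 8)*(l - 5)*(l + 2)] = 6*l - 22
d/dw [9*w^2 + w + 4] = 18*w + 1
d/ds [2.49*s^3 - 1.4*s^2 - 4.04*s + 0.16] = 7.47*s^2 - 2.8*s - 4.04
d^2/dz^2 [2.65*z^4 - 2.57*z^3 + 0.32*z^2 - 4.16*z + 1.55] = 31.8*z^2 - 15.42*z + 0.64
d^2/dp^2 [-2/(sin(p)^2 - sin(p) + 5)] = 2*(4*sin(p)^4 - 3*sin(p)^3 - 25*sin(p)^2 + 11*sin(p) + 8)/(sin(p)^2 - sin(p) + 5)^3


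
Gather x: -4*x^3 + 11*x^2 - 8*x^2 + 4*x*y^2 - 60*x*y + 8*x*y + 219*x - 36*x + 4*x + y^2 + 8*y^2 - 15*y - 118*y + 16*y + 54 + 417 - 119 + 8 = -4*x^3 + 3*x^2 + x*(4*y^2 - 52*y + 187) + 9*y^2 - 117*y + 360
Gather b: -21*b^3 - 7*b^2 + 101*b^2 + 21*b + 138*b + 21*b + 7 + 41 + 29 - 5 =-21*b^3 + 94*b^2 + 180*b + 72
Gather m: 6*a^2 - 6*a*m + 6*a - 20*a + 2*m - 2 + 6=6*a^2 - 14*a + m*(2 - 6*a) + 4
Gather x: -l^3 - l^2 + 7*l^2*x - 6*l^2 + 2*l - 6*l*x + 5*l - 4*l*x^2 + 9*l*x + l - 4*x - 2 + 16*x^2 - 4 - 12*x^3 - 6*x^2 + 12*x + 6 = -l^3 - 7*l^2 + 8*l - 12*x^3 + x^2*(10 - 4*l) + x*(7*l^2 + 3*l + 8)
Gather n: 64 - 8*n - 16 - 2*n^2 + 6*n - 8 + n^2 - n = -n^2 - 3*n + 40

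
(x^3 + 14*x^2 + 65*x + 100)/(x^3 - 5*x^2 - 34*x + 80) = (x^2 + 9*x + 20)/(x^2 - 10*x + 16)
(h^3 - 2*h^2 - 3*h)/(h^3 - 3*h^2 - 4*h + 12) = h*(h + 1)/(h^2 - 4)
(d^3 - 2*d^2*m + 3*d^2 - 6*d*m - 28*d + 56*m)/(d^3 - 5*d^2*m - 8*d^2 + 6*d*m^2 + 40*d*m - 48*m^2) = (d^2 + 3*d - 28)/(d^2 - 3*d*m - 8*d + 24*m)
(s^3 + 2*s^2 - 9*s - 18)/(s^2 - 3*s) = s + 5 + 6/s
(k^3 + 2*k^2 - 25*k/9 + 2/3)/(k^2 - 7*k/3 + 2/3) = (k^2 + 7*k/3 - 2)/(k - 2)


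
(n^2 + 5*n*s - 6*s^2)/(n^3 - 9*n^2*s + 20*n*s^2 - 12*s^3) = (n + 6*s)/(n^2 - 8*n*s + 12*s^2)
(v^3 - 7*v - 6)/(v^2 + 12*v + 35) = (v^3 - 7*v - 6)/(v^2 + 12*v + 35)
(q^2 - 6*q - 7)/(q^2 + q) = (q - 7)/q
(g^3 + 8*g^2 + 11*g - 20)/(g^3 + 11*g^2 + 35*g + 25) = (g^2 + 3*g - 4)/(g^2 + 6*g + 5)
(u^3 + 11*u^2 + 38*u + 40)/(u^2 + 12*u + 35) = (u^2 + 6*u + 8)/(u + 7)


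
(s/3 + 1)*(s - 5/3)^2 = s^3/3 - s^2/9 - 65*s/27 + 25/9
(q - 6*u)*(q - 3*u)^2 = q^3 - 12*q^2*u + 45*q*u^2 - 54*u^3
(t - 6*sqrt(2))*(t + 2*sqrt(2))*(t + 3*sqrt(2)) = t^3 - sqrt(2)*t^2 - 48*t - 72*sqrt(2)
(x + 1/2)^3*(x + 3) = x^4 + 9*x^3/2 + 21*x^2/4 + 19*x/8 + 3/8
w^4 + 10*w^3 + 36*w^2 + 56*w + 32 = (w + 2)^3*(w + 4)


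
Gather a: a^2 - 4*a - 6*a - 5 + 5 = a^2 - 10*a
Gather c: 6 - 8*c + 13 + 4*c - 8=11 - 4*c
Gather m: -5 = -5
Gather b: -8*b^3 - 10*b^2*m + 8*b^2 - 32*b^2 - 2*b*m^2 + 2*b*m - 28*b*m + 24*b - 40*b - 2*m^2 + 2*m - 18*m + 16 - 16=-8*b^3 + b^2*(-10*m - 24) + b*(-2*m^2 - 26*m - 16) - 2*m^2 - 16*m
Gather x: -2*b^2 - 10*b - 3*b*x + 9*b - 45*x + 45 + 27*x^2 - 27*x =-2*b^2 - b + 27*x^2 + x*(-3*b - 72) + 45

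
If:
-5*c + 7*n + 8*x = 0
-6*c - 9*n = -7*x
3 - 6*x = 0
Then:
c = 121/174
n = -13/174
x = 1/2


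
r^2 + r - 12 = (r - 3)*(r + 4)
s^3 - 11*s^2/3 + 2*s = s*(s - 3)*(s - 2/3)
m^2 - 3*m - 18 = (m - 6)*(m + 3)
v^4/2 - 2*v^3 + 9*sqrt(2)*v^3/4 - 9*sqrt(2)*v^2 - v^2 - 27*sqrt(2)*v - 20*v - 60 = (v/2 + sqrt(2))*(v - 6)*(v + 2)*(v + 5*sqrt(2)/2)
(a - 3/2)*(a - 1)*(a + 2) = a^3 - a^2/2 - 7*a/2 + 3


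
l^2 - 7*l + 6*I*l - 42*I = (l - 7)*(l + 6*I)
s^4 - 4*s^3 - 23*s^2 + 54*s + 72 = (s - 6)*(s - 3)*(s + 1)*(s + 4)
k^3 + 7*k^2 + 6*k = k*(k + 1)*(k + 6)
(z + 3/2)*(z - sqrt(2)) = z^2 - sqrt(2)*z + 3*z/2 - 3*sqrt(2)/2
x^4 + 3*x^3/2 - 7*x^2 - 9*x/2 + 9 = (x - 2)*(x - 1)*(x + 3/2)*(x + 3)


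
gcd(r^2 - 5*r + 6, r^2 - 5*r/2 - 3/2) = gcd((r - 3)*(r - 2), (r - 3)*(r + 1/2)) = r - 3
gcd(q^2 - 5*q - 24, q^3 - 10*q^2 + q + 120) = q^2 - 5*q - 24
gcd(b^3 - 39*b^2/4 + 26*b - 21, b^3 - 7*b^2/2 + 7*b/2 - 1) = b - 2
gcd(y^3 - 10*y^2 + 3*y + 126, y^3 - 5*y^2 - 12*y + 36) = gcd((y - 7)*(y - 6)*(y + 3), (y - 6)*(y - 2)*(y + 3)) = y^2 - 3*y - 18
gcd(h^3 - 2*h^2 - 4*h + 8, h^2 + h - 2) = h + 2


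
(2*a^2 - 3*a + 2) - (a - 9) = 2*a^2 - 4*a + 11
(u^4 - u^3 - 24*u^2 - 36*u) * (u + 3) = u^5 + 2*u^4 - 27*u^3 - 108*u^2 - 108*u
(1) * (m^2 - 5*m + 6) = m^2 - 5*m + 6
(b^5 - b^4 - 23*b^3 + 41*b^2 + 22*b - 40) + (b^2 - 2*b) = b^5 - b^4 - 23*b^3 + 42*b^2 + 20*b - 40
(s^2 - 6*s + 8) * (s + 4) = s^3 - 2*s^2 - 16*s + 32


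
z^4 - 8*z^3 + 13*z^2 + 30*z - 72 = (z - 4)*(z - 3)^2*(z + 2)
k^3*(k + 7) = k^4 + 7*k^3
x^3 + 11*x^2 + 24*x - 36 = (x - 1)*(x + 6)^2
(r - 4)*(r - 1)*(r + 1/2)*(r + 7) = r^4 + 5*r^3/2 - 30*r^2 + 25*r/2 + 14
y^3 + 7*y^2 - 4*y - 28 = (y - 2)*(y + 2)*(y + 7)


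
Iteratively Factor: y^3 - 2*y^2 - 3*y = (y - 3)*(y^2 + y) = y*(y - 3)*(y + 1)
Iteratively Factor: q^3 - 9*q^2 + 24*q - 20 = (q - 2)*(q^2 - 7*q + 10) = (q - 2)^2*(q - 5)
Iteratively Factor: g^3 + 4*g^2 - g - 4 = (g + 1)*(g^2 + 3*g - 4) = (g + 1)*(g + 4)*(g - 1)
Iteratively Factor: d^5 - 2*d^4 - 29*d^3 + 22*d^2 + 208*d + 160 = (d + 2)*(d^4 - 4*d^3 - 21*d^2 + 64*d + 80) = (d - 4)*(d + 2)*(d^3 - 21*d - 20) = (d - 4)*(d + 2)*(d + 4)*(d^2 - 4*d - 5) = (d - 4)*(d + 1)*(d + 2)*(d + 4)*(d - 5)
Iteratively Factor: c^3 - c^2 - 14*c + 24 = (c - 3)*(c^2 + 2*c - 8) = (c - 3)*(c - 2)*(c + 4)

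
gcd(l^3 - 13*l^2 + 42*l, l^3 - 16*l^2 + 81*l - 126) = l^2 - 13*l + 42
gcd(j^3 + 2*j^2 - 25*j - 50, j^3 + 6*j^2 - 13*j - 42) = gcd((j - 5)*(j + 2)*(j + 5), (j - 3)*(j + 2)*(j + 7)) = j + 2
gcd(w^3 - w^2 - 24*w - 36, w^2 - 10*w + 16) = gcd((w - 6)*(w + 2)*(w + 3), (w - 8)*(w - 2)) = 1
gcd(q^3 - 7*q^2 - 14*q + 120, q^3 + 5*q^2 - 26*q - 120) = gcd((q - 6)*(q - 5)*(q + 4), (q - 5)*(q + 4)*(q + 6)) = q^2 - q - 20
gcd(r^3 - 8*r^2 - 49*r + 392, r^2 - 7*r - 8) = r - 8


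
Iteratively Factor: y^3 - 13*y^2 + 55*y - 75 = (y - 5)*(y^2 - 8*y + 15) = (y - 5)^2*(y - 3)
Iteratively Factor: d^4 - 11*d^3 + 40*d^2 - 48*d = (d - 4)*(d^3 - 7*d^2 + 12*d) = d*(d - 4)*(d^2 - 7*d + 12) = d*(d - 4)^2*(d - 3)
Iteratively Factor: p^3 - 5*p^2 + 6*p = (p - 3)*(p^2 - 2*p) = (p - 3)*(p - 2)*(p)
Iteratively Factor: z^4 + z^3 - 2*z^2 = (z)*(z^3 + z^2 - 2*z) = z*(z - 1)*(z^2 + 2*z) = z^2*(z - 1)*(z + 2)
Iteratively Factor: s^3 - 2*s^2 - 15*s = (s - 5)*(s^2 + 3*s) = (s - 5)*(s + 3)*(s)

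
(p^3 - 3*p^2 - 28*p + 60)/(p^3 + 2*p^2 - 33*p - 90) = (p - 2)/(p + 3)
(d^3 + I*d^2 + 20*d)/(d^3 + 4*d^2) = (d^2 + I*d + 20)/(d*(d + 4))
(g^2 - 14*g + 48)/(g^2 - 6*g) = (g - 8)/g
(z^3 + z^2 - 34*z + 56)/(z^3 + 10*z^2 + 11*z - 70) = (z - 4)/(z + 5)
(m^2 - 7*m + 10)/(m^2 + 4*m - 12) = (m - 5)/(m + 6)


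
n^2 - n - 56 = (n - 8)*(n + 7)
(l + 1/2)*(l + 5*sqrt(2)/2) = l^2 + l/2 + 5*sqrt(2)*l/2 + 5*sqrt(2)/4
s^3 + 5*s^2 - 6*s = s*(s - 1)*(s + 6)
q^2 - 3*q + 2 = (q - 2)*(q - 1)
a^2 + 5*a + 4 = (a + 1)*(a + 4)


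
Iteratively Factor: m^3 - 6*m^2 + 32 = (m - 4)*(m^2 - 2*m - 8) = (m - 4)*(m + 2)*(m - 4)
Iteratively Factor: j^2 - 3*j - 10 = (j - 5)*(j + 2)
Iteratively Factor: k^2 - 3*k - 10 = (k - 5)*(k + 2)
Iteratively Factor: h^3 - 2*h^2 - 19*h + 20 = (h + 4)*(h^2 - 6*h + 5) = (h - 5)*(h + 4)*(h - 1)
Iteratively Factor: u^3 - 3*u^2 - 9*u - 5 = (u + 1)*(u^2 - 4*u - 5) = (u + 1)^2*(u - 5)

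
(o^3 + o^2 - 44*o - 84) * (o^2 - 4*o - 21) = o^5 - 3*o^4 - 69*o^3 + 71*o^2 + 1260*o + 1764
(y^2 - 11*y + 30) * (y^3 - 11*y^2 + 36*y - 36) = y^5 - 22*y^4 + 187*y^3 - 762*y^2 + 1476*y - 1080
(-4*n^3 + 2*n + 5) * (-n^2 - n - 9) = 4*n^5 + 4*n^4 + 34*n^3 - 7*n^2 - 23*n - 45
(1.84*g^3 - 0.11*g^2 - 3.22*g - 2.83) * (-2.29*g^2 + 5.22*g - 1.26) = -4.2136*g^5 + 9.8567*g^4 + 4.4812*g^3 - 10.1891*g^2 - 10.7154*g + 3.5658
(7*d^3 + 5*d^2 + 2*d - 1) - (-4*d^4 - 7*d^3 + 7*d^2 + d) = 4*d^4 + 14*d^3 - 2*d^2 + d - 1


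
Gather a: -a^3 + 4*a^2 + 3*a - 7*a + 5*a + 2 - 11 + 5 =-a^3 + 4*a^2 + a - 4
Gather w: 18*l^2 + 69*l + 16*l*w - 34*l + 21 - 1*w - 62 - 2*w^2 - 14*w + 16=18*l^2 + 35*l - 2*w^2 + w*(16*l - 15) - 25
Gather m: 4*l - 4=4*l - 4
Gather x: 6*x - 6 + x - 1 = 7*x - 7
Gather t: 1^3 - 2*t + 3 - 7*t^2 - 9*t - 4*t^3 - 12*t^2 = -4*t^3 - 19*t^2 - 11*t + 4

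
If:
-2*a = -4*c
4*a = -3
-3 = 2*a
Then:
No Solution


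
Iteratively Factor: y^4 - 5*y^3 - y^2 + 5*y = (y - 1)*(y^3 - 4*y^2 - 5*y) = (y - 1)*(y + 1)*(y^2 - 5*y) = (y - 5)*(y - 1)*(y + 1)*(y)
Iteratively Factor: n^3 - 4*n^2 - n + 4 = (n - 1)*(n^2 - 3*n - 4) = (n - 1)*(n + 1)*(n - 4)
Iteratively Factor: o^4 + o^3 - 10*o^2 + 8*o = (o + 4)*(o^3 - 3*o^2 + 2*o) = o*(o + 4)*(o^2 - 3*o + 2) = o*(o - 2)*(o + 4)*(o - 1)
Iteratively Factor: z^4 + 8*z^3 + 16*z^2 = (z)*(z^3 + 8*z^2 + 16*z) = z*(z + 4)*(z^2 + 4*z) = z*(z + 4)^2*(z)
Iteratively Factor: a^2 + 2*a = (a + 2)*(a)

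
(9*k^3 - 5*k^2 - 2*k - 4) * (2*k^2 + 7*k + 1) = 18*k^5 + 53*k^4 - 30*k^3 - 27*k^2 - 30*k - 4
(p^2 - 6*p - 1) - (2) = p^2 - 6*p - 3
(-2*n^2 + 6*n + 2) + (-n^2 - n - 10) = -3*n^2 + 5*n - 8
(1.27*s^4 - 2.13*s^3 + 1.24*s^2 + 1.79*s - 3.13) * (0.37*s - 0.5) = 0.4699*s^5 - 1.4231*s^4 + 1.5238*s^3 + 0.0423*s^2 - 2.0531*s + 1.565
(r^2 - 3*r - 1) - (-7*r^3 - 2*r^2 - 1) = 7*r^3 + 3*r^2 - 3*r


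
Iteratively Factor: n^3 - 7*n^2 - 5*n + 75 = (n - 5)*(n^2 - 2*n - 15) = (n - 5)*(n + 3)*(n - 5)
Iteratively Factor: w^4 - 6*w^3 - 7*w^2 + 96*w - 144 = (w + 4)*(w^3 - 10*w^2 + 33*w - 36) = (w - 3)*(w + 4)*(w^2 - 7*w + 12) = (w - 4)*(w - 3)*(w + 4)*(w - 3)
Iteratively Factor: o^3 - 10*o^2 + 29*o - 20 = (o - 5)*(o^2 - 5*o + 4) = (o - 5)*(o - 4)*(o - 1)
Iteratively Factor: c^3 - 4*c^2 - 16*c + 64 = (c + 4)*(c^2 - 8*c + 16) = (c - 4)*(c + 4)*(c - 4)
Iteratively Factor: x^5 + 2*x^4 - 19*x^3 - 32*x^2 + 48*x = (x + 3)*(x^4 - x^3 - 16*x^2 + 16*x) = (x + 3)*(x + 4)*(x^3 - 5*x^2 + 4*x) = x*(x + 3)*(x + 4)*(x^2 - 5*x + 4) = x*(x - 1)*(x + 3)*(x + 4)*(x - 4)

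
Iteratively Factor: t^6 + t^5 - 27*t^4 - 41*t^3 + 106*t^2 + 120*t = (t - 2)*(t^5 + 3*t^4 - 21*t^3 - 83*t^2 - 60*t) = (t - 2)*(t + 3)*(t^4 - 21*t^2 - 20*t) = t*(t - 2)*(t + 3)*(t^3 - 21*t - 20) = t*(t - 2)*(t + 1)*(t + 3)*(t^2 - t - 20) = t*(t - 2)*(t + 1)*(t + 3)*(t + 4)*(t - 5)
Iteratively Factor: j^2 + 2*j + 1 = (j + 1)*(j + 1)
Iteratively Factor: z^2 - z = (z)*(z - 1)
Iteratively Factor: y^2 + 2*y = (y)*(y + 2)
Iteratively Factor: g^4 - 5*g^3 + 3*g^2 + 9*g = (g - 3)*(g^3 - 2*g^2 - 3*g) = g*(g - 3)*(g^2 - 2*g - 3) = g*(g - 3)*(g + 1)*(g - 3)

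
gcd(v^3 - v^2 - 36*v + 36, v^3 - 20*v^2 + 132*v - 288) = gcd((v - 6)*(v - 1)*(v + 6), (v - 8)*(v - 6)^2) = v - 6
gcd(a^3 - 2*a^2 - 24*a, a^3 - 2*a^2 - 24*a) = a^3 - 2*a^2 - 24*a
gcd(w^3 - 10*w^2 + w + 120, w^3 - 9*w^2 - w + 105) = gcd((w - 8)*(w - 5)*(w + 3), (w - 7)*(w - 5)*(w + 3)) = w^2 - 2*w - 15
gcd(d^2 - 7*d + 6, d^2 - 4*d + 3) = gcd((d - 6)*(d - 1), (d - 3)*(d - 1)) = d - 1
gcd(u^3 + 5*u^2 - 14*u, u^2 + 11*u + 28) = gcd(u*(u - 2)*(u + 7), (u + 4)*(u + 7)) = u + 7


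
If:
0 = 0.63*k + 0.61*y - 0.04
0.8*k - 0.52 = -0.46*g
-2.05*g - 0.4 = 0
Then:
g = -0.20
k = 0.76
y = -0.72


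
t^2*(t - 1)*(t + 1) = t^4 - t^2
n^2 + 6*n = n*(n + 6)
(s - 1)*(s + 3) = s^2 + 2*s - 3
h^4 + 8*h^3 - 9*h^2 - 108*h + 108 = (h - 3)*(h - 1)*(h + 6)^2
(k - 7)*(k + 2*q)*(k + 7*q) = k^3 + 9*k^2*q - 7*k^2 + 14*k*q^2 - 63*k*q - 98*q^2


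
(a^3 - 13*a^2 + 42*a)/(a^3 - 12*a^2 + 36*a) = (a - 7)/(a - 6)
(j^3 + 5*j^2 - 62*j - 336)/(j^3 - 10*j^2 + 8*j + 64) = (j^2 + 13*j + 42)/(j^2 - 2*j - 8)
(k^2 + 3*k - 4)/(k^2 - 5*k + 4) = (k + 4)/(k - 4)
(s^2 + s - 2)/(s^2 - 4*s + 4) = (s^2 + s - 2)/(s^2 - 4*s + 4)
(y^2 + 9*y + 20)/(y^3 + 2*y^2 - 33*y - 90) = (y + 4)/(y^2 - 3*y - 18)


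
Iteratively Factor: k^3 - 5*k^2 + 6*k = (k - 3)*(k^2 - 2*k) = k*(k - 3)*(k - 2)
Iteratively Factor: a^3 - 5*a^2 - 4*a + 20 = (a - 5)*(a^2 - 4) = (a - 5)*(a + 2)*(a - 2)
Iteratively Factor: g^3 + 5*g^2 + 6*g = (g + 3)*(g^2 + 2*g) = g*(g + 3)*(g + 2)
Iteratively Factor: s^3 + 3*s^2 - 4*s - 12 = (s - 2)*(s^2 + 5*s + 6) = (s - 2)*(s + 3)*(s + 2)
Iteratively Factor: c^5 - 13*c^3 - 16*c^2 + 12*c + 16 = (c + 1)*(c^4 - c^3 - 12*c^2 - 4*c + 16) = (c - 4)*(c + 1)*(c^3 + 3*c^2 - 4) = (c - 4)*(c + 1)*(c + 2)*(c^2 + c - 2) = (c - 4)*(c + 1)*(c + 2)^2*(c - 1)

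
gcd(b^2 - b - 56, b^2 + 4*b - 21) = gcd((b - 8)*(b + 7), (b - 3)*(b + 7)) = b + 7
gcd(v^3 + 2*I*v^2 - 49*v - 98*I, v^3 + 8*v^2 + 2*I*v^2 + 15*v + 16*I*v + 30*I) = v + 2*I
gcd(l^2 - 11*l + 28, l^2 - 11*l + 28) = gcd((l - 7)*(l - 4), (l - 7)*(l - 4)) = l^2 - 11*l + 28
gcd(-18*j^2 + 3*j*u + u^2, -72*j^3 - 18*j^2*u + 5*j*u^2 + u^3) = 6*j + u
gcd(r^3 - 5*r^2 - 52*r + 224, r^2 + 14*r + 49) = r + 7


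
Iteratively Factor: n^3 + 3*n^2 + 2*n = (n)*(n^2 + 3*n + 2) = n*(n + 2)*(n + 1)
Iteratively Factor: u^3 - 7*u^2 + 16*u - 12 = (u - 2)*(u^2 - 5*u + 6) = (u - 3)*(u - 2)*(u - 2)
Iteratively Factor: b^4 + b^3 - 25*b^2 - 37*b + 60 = (b + 3)*(b^3 - 2*b^2 - 19*b + 20) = (b - 5)*(b + 3)*(b^2 + 3*b - 4) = (b - 5)*(b - 1)*(b + 3)*(b + 4)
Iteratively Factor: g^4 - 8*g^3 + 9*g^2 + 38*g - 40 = (g - 5)*(g^3 - 3*g^2 - 6*g + 8) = (g - 5)*(g - 4)*(g^2 + g - 2) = (g - 5)*(g - 4)*(g - 1)*(g + 2)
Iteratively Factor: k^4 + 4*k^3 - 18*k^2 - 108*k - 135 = (k + 3)*(k^3 + k^2 - 21*k - 45) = (k + 3)^2*(k^2 - 2*k - 15) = (k - 5)*(k + 3)^2*(k + 3)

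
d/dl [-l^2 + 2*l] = 2 - 2*l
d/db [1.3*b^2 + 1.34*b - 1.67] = 2.6*b + 1.34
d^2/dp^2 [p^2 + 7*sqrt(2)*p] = 2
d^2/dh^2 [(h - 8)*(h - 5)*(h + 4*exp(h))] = 4*h^2*exp(h) - 36*h*exp(h) + 6*h + 64*exp(h) - 26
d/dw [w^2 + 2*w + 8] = 2*w + 2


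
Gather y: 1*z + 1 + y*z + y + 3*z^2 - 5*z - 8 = y*(z + 1) + 3*z^2 - 4*z - 7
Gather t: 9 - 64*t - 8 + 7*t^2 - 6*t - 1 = 7*t^2 - 70*t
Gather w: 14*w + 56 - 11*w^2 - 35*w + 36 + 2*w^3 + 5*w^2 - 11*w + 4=2*w^3 - 6*w^2 - 32*w + 96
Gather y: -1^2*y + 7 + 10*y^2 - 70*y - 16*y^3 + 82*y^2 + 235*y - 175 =-16*y^3 + 92*y^2 + 164*y - 168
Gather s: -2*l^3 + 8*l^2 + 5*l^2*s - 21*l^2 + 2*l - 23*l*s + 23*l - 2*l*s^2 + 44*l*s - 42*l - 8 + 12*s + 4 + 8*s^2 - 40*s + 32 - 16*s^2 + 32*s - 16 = -2*l^3 - 13*l^2 - 17*l + s^2*(-2*l - 8) + s*(5*l^2 + 21*l + 4) + 12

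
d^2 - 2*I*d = d*(d - 2*I)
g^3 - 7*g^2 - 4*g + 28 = (g - 7)*(g - 2)*(g + 2)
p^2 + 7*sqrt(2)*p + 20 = (p + 2*sqrt(2))*(p + 5*sqrt(2))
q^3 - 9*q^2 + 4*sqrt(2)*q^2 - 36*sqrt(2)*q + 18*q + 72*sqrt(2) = (q - 6)*(q - 3)*(q + 4*sqrt(2))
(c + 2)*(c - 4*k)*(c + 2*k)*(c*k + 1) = c^4*k - 2*c^3*k^2 + 2*c^3*k + c^3 - 8*c^2*k^3 - 4*c^2*k^2 - 2*c^2*k + 2*c^2 - 16*c*k^3 - 8*c*k^2 - 4*c*k - 16*k^2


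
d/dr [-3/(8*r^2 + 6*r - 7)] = 6*(8*r + 3)/(8*r^2 + 6*r - 7)^2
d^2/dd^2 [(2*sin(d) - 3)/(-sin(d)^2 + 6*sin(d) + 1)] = 2*(-sin(d)^5 - 31*sin(d)^3 + 57*sin(d)^2 + 50*sin(d) - 123)/(6*sin(d) + cos(d)^2)^3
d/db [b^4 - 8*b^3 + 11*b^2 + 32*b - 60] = 4*b^3 - 24*b^2 + 22*b + 32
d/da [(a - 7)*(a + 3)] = 2*a - 4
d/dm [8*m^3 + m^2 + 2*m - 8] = 24*m^2 + 2*m + 2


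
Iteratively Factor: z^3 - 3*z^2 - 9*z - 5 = (z + 1)*(z^2 - 4*z - 5) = (z + 1)^2*(z - 5)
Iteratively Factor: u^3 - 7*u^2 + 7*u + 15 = (u - 5)*(u^2 - 2*u - 3) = (u - 5)*(u + 1)*(u - 3)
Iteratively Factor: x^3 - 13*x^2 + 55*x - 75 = (x - 3)*(x^2 - 10*x + 25) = (x - 5)*(x - 3)*(x - 5)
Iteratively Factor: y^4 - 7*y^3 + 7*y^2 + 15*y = (y + 1)*(y^3 - 8*y^2 + 15*y) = y*(y + 1)*(y^2 - 8*y + 15) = y*(y - 5)*(y + 1)*(y - 3)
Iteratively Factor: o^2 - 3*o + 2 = (o - 2)*(o - 1)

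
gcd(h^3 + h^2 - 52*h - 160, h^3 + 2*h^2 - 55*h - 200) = h^2 - 3*h - 40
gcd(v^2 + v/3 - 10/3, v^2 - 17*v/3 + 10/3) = 1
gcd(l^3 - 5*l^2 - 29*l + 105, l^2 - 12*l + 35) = l - 7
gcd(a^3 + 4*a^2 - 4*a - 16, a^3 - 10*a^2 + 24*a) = 1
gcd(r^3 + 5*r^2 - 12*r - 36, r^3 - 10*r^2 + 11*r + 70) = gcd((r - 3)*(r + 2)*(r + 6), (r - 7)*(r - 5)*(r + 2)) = r + 2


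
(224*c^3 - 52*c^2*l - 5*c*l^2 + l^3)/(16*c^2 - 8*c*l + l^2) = (56*c^2 + c*l - l^2)/(4*c - l)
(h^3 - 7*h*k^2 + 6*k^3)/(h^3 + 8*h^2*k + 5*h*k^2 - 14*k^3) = (h^2 + h*k - 6*k^2)/(h^2 + 9*h*k + 14*k^2)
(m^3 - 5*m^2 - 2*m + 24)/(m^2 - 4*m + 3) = (m^2 - 2*m - 8)/(m - 1)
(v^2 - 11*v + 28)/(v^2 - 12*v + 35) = (v - 4)/(v - 5)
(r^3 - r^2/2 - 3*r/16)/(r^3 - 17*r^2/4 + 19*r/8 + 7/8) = r*(4*r - 3)/(2*(2*r^2 - 9*r + 7))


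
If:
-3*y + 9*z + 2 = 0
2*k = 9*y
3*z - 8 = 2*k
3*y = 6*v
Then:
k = -39/8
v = -13/24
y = -13/12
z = -7/12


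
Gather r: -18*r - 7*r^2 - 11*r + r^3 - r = r^3 - 7*r^2 - 30*r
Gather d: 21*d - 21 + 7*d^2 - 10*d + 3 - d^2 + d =6*d^2 + 12*d - 18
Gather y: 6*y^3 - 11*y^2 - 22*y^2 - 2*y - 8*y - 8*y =6*y^3 - 33*y^2 - 18*y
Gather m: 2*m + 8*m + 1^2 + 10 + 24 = 10*m + 35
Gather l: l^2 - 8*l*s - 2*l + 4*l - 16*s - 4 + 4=l^2 + l*(2 - 8*s) - 16*s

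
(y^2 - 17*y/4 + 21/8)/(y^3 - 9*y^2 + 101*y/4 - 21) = (4*y - 3)/(2*(2*y^2 - 11*y + 12))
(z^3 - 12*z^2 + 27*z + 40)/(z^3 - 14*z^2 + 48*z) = (z^2 - 4*z - 5)/(z*(z - 6))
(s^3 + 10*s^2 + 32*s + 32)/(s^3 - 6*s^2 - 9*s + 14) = (s^2 + 8*s + 16)/(s^2 - 8*s + 7)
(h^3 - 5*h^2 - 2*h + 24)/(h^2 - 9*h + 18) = (h^2 - 2*h - 8)/(h - 6)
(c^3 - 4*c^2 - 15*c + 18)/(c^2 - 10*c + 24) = (c^2 + 2*c - 3)/(c - 4)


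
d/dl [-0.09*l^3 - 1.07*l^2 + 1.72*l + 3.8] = -0.27*l^2 - 2.14*l + 1.72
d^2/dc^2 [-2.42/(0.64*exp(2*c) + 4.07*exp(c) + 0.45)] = (-2.42*(1.28*exp(c) + 4.07)*(2.56*exp(c) + 8.14)*exp(c) + (6.1952*exp(c) + 9.8494)*(0.64*exp(2*c) + 4.07*exp(c) + 0.45))*exp(c)/(0.64*exp(2*c) + 4.07*exp(c) + 0.45)^3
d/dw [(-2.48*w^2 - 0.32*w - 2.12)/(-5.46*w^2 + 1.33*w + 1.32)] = (-5.0456*w^2 - 29.6976*w + 2.3972)/(29.8116*w^4 - 14.5236*w^3 - 12.6455*w^2 + 3.5112*w + 1.7424)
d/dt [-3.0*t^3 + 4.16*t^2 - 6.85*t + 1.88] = -9.0*t^2 + 8.32*t - 6.85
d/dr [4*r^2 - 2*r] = 8*r - 2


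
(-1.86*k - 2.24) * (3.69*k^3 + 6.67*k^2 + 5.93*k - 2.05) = -6.8634*k^4 - 20.6718*k^3 - 25.9706*k^2 - 9.4702*k + 4.592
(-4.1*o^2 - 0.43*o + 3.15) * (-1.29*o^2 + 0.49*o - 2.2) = 5.289*o^4 - 1.4543*o^3 + 4.7458*o^2 + 2.4895*o - 6.93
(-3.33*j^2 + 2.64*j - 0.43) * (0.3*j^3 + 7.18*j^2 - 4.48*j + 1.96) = -0.999*j^5 - 23.1174*j^4 + 33.7446*j^3 - 21.4414*j^2 + 7.1008*j - 0.8428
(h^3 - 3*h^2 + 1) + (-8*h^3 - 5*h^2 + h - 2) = -7*h^3 - 8*h^2 + h - 1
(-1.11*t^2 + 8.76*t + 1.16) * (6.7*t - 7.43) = -7.437*t^3 + 66.9393*t^2 - 57.3148*t - 8.6188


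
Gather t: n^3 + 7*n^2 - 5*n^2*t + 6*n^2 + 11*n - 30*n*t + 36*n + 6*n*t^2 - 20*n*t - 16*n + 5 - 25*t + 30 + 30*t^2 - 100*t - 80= n^3 + 13*n^2 + 31*n + t^2*(6*n + 30) + t*(-5*n^2 - 50*n - 125) - 45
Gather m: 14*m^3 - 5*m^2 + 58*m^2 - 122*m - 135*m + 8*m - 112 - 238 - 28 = 14*m^3 + 53*m^2 - 249*m - 378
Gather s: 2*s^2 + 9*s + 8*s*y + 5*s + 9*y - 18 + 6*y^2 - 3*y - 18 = 2*s^2 + s*(8*y + 14) + 6*y^2 + 6*y - 36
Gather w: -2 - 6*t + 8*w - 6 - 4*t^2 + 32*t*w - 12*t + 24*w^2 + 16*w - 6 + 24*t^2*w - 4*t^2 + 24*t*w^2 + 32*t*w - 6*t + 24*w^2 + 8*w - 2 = -8*t^2 - 24*t + w^2*(24*t + 48) + w*(24*t^2 + 64*t + 32) - 16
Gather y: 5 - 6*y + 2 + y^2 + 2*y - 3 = y^2 - 4*y + 4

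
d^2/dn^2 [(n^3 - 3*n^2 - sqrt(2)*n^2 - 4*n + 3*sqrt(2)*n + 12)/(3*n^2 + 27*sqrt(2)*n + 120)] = 4*(15*sqrt(2)*n^3 + 68*n^3 + 198*n^2 + 600*sqrt(2)*n^2 - 18*sqrt(2)*n + 2640*n - 2748 - 80*sqrt(2))/(3*(n^6 + 27*sqrt(2)*n^5 + 606*n^4 + 3618*sqrt(2)*n^3 + 24240*n^2 + 43200*sqrt(2)*n + 64000))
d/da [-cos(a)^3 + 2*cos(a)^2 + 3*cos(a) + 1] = -3*sin(a)^3 - 4*sin(a)*cos(a)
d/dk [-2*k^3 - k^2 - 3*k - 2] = -6*k^2 - 2*k - 3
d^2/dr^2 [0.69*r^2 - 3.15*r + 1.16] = 1.38000000000000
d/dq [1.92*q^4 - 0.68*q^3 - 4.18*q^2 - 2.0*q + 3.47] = 7.68*q^3 - 2.04*q^2 - 8.36*q - 2.0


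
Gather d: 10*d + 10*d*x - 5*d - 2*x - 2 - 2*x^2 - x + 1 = d*(10*x + 5) - 2*x^2 - 3*x - 1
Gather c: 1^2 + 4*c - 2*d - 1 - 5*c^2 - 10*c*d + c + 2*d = -5*c^2 + c*(5 - 10*d)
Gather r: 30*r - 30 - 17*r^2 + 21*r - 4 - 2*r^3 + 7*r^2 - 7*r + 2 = -2*r^3 - 10*r^2 + 44*r - 32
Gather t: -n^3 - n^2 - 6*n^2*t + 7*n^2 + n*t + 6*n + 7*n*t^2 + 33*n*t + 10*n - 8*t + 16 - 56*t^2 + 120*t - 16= -n^3 + 6*n^2 + 16*n + t^2*(7*n - 56) + t*(-6*n^2 + 34*n + 112)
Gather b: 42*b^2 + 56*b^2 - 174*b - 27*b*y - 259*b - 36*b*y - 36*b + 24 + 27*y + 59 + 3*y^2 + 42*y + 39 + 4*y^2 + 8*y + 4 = 98*b^2 + b*(-63*y - 469) + 7*y^2 + 77*y + 126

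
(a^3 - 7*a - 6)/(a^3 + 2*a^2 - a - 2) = (a - 3)/(a - 1)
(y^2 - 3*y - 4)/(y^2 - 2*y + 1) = (y^2 - 3*y - 4)/(y^2 - 2*y + 1)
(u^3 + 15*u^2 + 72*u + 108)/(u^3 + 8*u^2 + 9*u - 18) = (u + 6)/(u - 1)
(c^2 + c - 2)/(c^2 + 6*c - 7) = (c + 2)/(c + 7)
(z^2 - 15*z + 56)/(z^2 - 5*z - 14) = (z - 8)/(z + 2)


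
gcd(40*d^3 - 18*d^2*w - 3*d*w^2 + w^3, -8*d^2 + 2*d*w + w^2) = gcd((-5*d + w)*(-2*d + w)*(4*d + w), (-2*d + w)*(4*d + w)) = -8*d^2 + 2*d*w + w^2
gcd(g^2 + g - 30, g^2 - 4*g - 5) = g - 5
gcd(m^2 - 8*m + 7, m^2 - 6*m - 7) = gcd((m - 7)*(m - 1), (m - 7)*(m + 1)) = m - 7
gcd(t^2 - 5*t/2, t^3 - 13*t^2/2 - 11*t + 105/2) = t - 5/2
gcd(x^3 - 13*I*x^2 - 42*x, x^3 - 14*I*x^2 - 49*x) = x^2 - 7*I*x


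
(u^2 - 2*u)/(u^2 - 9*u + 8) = u*(u - 2)/(u^2 - 9*u + 8)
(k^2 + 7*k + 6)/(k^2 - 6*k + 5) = (k^2 + 7*k + 6)/(k^2 - 6*k + 5)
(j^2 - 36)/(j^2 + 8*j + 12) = (j - 6)/(j + 2)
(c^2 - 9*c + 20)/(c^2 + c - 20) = (c - 5)/(c + 5)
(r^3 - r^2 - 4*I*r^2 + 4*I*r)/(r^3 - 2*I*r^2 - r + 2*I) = r*(r - 4*I)/(r^2 + r*(1 - 2*I) - 2*I)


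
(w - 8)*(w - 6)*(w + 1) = w^3 - 13*w^2 + 34*w + 48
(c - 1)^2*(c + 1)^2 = c^4 - 2*c^2 + 1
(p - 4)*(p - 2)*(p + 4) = p^3 - 2*p^2 - 16*p + 32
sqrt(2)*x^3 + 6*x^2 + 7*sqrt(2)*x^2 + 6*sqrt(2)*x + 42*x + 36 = (x + 6)*(x + 3*sqrt(2))*(sqrt(2)*x + sqrt(2))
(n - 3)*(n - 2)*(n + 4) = n^3 - n^2 - 14*n + 24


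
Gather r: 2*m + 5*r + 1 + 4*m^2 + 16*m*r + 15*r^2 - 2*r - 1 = 4*m^2 + 2*m + 15*r^2 + r*(16*m + 3)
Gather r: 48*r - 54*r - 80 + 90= 10 - 6*r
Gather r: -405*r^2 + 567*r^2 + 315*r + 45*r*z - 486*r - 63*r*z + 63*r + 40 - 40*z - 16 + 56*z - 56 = 162*r^2 + r*(-18*z - 108) + 16*z - 32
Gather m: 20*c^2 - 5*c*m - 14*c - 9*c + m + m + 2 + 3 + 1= 20*c^2 - 23*c + m*(2 - 5*c) + 6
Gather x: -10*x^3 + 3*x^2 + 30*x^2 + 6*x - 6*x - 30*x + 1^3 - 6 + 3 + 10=-10*x^3 + 33*x^2 - 30*x + 8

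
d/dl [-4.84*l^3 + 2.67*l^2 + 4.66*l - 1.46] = -14.52*l^2 + 5.34*l + 4.66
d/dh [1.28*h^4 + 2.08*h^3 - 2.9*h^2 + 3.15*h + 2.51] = 5.12*h^3 + 6.24*h^2 - 5.8*h + 3.15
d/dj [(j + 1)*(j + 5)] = 2*j + 6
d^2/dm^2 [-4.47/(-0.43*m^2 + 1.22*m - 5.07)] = (-1.653006*m^2 + 4.689924*m + 4.47*(0.86*m - 1.22)*(1.72*m - 2.44) - 19.490094)/(0.43*m^2 - 1.22*m + 5.07)^3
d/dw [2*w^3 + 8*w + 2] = 6*w^2 + 8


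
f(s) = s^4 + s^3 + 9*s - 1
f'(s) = 4*s^3 + 3*s^2 + 9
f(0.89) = 8.34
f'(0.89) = 14.20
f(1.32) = 16.22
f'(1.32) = 23.43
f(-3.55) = 81.13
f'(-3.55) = -132.15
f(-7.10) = 2118.36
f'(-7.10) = -1271.41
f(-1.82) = -12.44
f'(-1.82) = -5.18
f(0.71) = 6.00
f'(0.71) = 11.94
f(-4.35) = 235.60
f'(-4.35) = -263.48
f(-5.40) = 643.24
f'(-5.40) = -533.38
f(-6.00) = 1025.00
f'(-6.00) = -747.00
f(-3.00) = 26.00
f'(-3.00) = -72.00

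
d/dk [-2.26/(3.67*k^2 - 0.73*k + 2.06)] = (16.5884*k - 1.6498)/(3.67*k^2 - 0.73*k + 2.06)^2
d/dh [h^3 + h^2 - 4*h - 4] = 3*h^2 + 2*h - 4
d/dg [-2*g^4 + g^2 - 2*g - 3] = -8*g^3 + 2*g - 2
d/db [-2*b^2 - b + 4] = -4*b - 1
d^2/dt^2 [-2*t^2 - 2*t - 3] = -4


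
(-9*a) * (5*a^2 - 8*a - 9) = -45*a^3 + 72*a^2 + 81*a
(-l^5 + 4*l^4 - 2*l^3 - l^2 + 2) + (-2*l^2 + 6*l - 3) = -l^5 + 4*l^4 - 2*l^3 - 3*l^2 + 6*l - 1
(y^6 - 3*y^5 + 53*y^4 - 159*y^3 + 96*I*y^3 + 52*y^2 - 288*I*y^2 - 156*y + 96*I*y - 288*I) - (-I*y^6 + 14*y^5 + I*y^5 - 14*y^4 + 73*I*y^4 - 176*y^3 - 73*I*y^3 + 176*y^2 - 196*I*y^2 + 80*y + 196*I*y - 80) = y^6 + I*y^6 - 17*y^5 - I*y^5 + 67*y^4 - 73*I*y^4 + 17*y^3 + 169*I*y^3 - 124*y^2 - 92*I*y^2 - 236*y - 100*I*y + 80 - 288*I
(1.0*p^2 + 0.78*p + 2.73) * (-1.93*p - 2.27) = -1.93*p^3 - 3.7754*p^2 - 7.0395*p - 6.1971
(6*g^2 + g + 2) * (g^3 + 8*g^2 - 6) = 6*g^5 + 49*g^4 + 10*g^3 - 20*g^2 - 6*g - 12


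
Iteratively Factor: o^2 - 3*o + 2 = (o - 1)*(o - 2)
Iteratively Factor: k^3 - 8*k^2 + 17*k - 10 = (k - 5)*(k^2 - 3*k + 2) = (k - 5)*(k - 2)*(k - 1)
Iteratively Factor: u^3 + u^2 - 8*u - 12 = (u + 2)*(u^2 - u - 6) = (u + 2)^2*(u - 3)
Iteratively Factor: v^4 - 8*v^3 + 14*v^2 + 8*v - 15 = (v - 3)*(v^3 - 5*v^2 - v + 5) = (v - 3)*(v + 1)*(v^2 - 6*v + 5) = (v - 3)*(v - 1)*(v + 1)*(v - 5)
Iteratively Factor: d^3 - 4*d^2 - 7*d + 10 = (d + 2)*(d^2 - 6*d + 5) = (d - 5)*(d + 2)*(d - 1)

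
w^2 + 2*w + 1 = (w + 1)^2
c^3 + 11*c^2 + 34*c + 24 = (c + 1)*(c + 4)*(c + 6)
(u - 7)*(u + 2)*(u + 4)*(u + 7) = u^4 + 6*u^3 - 41*u^2 - 294*u - 392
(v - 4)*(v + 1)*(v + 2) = v^3 - v^2 - 10*v - 8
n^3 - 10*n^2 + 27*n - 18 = (n - 6)*(n - 3)*(n - 1)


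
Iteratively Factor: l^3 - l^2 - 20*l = (l)*(l^2 - l - 20) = l*(l + 4)*(l - 5)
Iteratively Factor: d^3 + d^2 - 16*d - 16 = (d - 4)*(d^2 + 5*d + 4) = (d - 4)*(d + 4)*(d + 1)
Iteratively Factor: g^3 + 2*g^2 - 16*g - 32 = (g + 4)*(g^2 - 2*g - 8) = (g - 4)*(g + 4)*(g + 2)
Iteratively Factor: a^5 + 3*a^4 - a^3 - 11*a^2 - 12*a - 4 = (a + 1)*(a^4 + 2*a^3 - 3*a^2 - 8*a - 4) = (a + 1)*(a + 2)*(a^3 - 3*a - 2) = (a + 1)^2*(a + 2)*(a^2 - a - 2) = (a + 1)^3*(a + 2)*(a - 2)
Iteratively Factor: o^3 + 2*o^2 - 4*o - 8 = (o - 2)*(o^2 + 4*o + 4) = (o - 2)*(o + 2)*(o + 2)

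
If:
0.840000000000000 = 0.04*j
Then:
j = 21.00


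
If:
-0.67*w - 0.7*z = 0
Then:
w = -1.04477611940298*z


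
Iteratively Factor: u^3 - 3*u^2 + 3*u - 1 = (u - 1)*(u^2 - 2*u + 1) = (u - 1)^2*(u - 1)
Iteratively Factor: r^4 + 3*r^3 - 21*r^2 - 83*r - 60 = (r + 4)*(r^3 - r^2 - 17*r - 15) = (r + 1)*(r + 4)*(r^2 - 2*r - 15) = (r + 1)*(r + 3)*(r + 4)*(r - 5)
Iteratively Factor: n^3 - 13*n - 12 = (n + 1)*(n^2 - n - 12) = (n + 1)*(n + 3)*(n - 4)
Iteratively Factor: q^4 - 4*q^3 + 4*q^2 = (q - 2)*(q^3 - 2*q^2) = q*(q - 2)*(q^2 - 2*q) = q^2*(q - 2)*(q - 2)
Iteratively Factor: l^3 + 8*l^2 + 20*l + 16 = (l + 2)*(l^2 + 6*l + 8) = (l + 2)*(l + 4)*(l + 2)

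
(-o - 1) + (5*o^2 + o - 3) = 5*o^2 - 4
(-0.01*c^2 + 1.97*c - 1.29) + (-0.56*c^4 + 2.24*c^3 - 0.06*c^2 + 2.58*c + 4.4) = -0.56*c^4 + 2.24*c^3 - 0.07*c^2 + 4.55*c + 3.11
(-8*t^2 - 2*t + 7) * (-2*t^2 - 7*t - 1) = 16*t^4 + 60*t^3 + 8*t^2 - 47*t - 7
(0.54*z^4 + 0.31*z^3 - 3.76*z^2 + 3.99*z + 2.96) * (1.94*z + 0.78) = 1.0476*z^5 + 1.0226*z^4 - 7.0526*z^3 + 4.8078*z^2 + 8.8546*z + 2.3088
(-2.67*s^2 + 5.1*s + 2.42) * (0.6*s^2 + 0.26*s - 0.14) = -1.602*s^4 + 2.3658*s^3 + 3.1518*s^2 - 0.0848*s - 0.3388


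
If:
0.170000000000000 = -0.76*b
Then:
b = -0.22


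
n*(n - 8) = n^2 - 8*n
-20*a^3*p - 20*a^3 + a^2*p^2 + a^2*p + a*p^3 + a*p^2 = (-4*a + p)*(5*a + p)*(a*p + a)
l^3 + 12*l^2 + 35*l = l*(l + 5)*(l + 7)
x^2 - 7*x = x*(x - 7)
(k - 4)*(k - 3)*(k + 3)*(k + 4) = k^4 - 25*k^2 + 144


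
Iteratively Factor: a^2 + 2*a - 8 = (a - 2)*(a + 4)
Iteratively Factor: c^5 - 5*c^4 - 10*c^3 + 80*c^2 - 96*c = (c - 4)*(c^4 - c^3 - 14*c^2 + 24*c) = (c - 4)*(c - 3)*(c^3 + 2*c^2 - 8*c) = (c - 4)*(c - 3)*(c - 2)*(c^2 + 4*c) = c*(c - 4)*(c - 3)*(c - 2)*(c + 4)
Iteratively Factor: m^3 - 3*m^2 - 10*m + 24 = (m - 4)*(m^2 + m - 6) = (m - 4)*(m + 3)*(m - 2)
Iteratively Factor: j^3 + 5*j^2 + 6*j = (j + 3)*(j^2 + 2*j) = j*(j + 3)*(j + 2)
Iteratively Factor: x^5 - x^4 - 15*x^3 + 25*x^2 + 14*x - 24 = (x - 3)*(x^4 + 2*x^3 - 9*x^2 - 2*x + 8) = (x - 3)*(x + 4)*(x^3 - 2*x^2 - x + 2) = (x - 3)*(x + 1)*(x + 4)*(x^2 - 3*x + 2) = (x - 3)*(x - 2)*(x + 1)*(x + 4)*(x - 1)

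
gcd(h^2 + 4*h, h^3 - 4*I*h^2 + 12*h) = h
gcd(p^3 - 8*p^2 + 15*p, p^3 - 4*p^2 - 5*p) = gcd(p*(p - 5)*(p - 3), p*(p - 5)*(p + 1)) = p^2 - 5*p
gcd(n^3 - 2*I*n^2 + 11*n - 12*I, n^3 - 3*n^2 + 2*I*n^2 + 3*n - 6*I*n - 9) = n^2 + 2*I*n + 3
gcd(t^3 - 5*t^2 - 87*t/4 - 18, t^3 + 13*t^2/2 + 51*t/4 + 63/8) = t^2 + 3*t + 9/4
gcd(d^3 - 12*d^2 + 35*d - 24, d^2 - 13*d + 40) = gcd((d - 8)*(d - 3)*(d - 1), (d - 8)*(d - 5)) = d - 8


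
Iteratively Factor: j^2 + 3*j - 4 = (j - 1)*(j + 4)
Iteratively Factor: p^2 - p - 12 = (p - 4)*(p + 3)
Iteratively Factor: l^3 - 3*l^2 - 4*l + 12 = (l - 3)*(l^2 - 4) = (l - 3)*(l - 2)*(l + 2)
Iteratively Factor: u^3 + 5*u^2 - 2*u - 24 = (u - 2)*(u^2 + 7*u + 12) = (u - 2)*(u + 4)*(u + 3)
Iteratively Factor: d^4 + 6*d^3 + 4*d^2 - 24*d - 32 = (d - 2)*(d^3 + 8*d^2 + 20*d + 16) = (d - 2)*(d + 2)*(d^2 + 6*d + 8) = (d - 2)*(d + 2)*(d + 4)*(d + 2)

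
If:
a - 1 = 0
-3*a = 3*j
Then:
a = 1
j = -1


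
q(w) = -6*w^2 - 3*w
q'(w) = -12*w - 3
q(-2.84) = -39.87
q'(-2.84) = 31.08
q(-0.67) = -0.68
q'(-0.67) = 5.04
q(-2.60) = -32.76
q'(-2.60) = 28.20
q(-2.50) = -30.00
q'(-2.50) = 27.00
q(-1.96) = -17.17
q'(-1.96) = 20.52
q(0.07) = -0.24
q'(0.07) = -3.84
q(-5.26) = -150.23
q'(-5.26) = 60.12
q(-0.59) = -0.32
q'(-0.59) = 4.08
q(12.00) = -900.00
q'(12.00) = -147.00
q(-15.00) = -1305.00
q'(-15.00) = 177.00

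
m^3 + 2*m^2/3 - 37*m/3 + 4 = (m - 3)*(m - 1/3)*(m + 4)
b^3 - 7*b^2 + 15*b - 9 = (b - 3)^2*(b - 1)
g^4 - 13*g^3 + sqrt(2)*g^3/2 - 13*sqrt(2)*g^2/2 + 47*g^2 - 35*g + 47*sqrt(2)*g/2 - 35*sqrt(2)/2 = (g - 7)*(g - 5)*(g - 1)*(g + sqrt(2)/2)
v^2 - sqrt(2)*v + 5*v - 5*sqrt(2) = (v + 5)*(v - sqrt(2))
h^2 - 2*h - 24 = (h - 6)*(h + 4)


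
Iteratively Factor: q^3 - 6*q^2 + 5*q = (q - 1)*(q^2 - 5*q) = (q - 5)*(q - 1)*(q)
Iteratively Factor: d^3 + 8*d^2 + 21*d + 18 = (d + 3)*(d^2 + 5*d + 6) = (d + 3)^2*(d + 2)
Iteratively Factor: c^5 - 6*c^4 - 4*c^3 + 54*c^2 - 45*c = (c + 3)*(c^4 - 9*c^3 + 23*c^2 - 15*c) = c*(c + 3)*(c^3 - 9*c^2 + 23*c - 15) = c*(c - 3)*(c + 3)*(c^2 - 6*c + 5) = c*(c - 5)*(c - 3)*(c + 3)*(c - 1)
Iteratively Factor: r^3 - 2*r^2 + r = (r - 1)*(r^2 - r) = (r - 1)^2*(r)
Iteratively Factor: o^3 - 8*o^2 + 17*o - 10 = (o - 2)*(o^2 - 6*o + 5) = (o - 5)*(o - 2)*(o - 1)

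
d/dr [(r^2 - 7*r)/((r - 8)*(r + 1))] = 8*(7 - 2*r)/(r^4 - 14*r^3 + 33*r^2 + 112*r + 64)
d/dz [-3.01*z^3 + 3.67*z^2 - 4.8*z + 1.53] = -9.03*z^2 + 7.34*z - 4.8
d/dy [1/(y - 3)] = -1/(y - 3)^2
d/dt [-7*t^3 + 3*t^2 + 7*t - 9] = -21*t^2 + 6*t + 7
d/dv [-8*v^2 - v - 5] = -16*v - 1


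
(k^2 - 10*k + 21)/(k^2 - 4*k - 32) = (-k^2 + 10*k - 21)/(-k^2 + 4*k + 32)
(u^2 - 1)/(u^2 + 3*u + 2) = (u - 1)/(u + 2)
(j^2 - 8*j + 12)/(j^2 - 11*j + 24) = (j^2 - 8*j + 12)/(j^2 - 11*j + 24)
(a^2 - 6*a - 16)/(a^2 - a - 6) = (a - 8)/(a - 3)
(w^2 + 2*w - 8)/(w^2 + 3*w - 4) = (w - 2)/(w - 1)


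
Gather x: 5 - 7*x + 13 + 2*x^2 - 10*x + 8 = 2*x^2 - 17*x + 26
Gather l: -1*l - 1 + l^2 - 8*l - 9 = l^2 - 9*l - 10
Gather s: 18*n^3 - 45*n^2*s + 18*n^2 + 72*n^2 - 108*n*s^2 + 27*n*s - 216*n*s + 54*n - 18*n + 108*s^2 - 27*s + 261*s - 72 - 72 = 18*n^3 + 90*n^2 + 36*n + s^2*(108 - 108*n) + s*(-45*n^2 - 189*n + 234) - 144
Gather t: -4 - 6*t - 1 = -6*t - 5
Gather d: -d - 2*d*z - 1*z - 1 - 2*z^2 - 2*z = d*(-2*z - 1) - 2*z^2 - 3*z - 1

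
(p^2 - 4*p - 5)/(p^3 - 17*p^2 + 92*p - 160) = (p + 1)/(p^2 - 12*p + 32)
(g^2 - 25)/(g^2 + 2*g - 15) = (g - 5)/(g - 3)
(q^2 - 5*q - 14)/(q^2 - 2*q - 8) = (q - 7)/(q - 4)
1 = 1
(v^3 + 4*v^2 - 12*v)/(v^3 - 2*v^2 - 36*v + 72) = v/(v - 6)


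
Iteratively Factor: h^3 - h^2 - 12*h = (h)*(h^2 - h - 12) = h*(h - 4)*(h + 3)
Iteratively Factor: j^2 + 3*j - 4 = (j + 4)*(j - 1)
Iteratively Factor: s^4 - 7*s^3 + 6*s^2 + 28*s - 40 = (s - 2)*(s^3 - 5*s^2 - 4*s + 20) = (s - 2)*(s + 2)*(s^2 - 7*s + 10) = (s - 5)*(s - 2)*(s + 2)*(s - 2)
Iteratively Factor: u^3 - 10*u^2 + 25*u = (u - 5)*(u^2 - 5*u) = (u - 5)^2*(u)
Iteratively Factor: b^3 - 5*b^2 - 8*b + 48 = (b + 3)*(b^2 - 8*b + 16) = (b - 4)*(b + 3)*(b - 4)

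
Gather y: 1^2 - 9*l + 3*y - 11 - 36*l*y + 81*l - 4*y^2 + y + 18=72*l - 4*y^2 + y*(4 - 36*l) + 8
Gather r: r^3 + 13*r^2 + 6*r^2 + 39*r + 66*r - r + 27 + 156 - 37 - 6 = r^3 + 19*r^2 + 104*r + 140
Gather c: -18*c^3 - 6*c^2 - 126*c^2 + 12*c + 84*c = -18*c^3 - 132*c^2 + 96*c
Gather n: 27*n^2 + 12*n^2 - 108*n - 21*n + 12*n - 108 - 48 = 39*n^2 - 117*n - 156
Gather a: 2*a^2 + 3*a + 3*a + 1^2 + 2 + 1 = 2*a^2 + 6*a + 4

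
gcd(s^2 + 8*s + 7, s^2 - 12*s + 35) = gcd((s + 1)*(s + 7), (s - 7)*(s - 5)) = 1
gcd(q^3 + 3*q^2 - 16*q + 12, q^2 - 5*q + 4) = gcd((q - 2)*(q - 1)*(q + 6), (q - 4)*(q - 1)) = q - 1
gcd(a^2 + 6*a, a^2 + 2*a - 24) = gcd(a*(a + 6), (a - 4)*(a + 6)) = a + 6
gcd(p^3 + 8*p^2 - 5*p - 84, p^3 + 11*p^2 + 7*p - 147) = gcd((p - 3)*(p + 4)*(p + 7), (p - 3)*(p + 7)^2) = p^2 + 4*p - 21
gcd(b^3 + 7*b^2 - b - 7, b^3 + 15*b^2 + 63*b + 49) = b^2 + 8*b + 7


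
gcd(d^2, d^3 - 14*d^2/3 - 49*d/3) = d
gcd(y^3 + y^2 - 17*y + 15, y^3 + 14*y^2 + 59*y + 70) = y + 5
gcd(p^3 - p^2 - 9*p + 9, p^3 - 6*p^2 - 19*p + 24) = p^2 + 2*p - 3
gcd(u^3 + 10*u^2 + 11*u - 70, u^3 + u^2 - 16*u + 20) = u^2 + 3*u - 10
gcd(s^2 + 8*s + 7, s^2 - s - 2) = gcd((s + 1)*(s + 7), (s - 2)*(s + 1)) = s + 1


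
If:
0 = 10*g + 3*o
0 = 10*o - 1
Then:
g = -3/100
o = 1/10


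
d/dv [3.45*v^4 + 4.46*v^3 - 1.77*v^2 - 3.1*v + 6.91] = 13.8*v^3 + 13.38*v^2 - 3.54*v - 3.1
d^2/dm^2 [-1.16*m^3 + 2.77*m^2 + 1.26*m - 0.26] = 5.54 - 6.96*m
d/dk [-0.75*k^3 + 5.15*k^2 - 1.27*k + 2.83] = -2.25*k^2 + 10.3*k - 1.27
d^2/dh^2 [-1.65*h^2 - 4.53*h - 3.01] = -3.30000000000000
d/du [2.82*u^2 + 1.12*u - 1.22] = 5.64*u + 1.12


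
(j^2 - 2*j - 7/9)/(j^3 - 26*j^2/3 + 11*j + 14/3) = (j - 7/3)/(j^2 - 9*j + 14)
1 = 1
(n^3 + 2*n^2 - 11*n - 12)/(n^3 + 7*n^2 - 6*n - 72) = (n + 1)/(n + 6)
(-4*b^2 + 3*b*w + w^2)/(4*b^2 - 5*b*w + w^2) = (4*b + w)/(-4*b + w)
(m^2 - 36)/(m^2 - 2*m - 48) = (m - 6)/(m - 8)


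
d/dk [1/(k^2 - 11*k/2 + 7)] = 2*(11 - 4*k)/(2*k^2 - 11*k + 14)^2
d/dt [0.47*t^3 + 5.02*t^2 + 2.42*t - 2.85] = 1.41*t^2 + 10.04*t + 2.42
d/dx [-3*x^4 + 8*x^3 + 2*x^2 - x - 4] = -12*x^3 + 24*x^2 + 4*x - 1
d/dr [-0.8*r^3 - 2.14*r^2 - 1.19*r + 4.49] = -2.4*r^2 - 4.28*r - 1.19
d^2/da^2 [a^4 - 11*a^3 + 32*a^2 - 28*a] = 12*a^2 - 66*a + 64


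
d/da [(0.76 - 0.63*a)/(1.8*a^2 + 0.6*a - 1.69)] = (1.134*a^2 - 2.736*a + 0.6087)/(3.24*a^4 + 2.16*a^3 - 5.724*a^2 - 2.028*a + 2.8561)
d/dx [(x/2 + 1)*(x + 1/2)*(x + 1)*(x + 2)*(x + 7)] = 5*x^4/2 + 25*x^3 + 147*x^2/2 + 163*x/2 + 29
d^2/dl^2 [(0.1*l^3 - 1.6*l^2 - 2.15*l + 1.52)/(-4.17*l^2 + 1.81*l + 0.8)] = (3.5527136788005e-15*l^5 + 97.60249*l^3 - 127.429968*l^2 + 111.485424*l - 24.279184)/(72.511713*l^6 - 94.421727*l^5 - 0.749349000000002*l^4 + 30.299219*l^3 + 0.143759999999999*l^2 - 3.4752*l - 0.512)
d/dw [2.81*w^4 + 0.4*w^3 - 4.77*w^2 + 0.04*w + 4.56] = 11.24*w^3 + 1.2*w^2 - 9.54*w + 0.04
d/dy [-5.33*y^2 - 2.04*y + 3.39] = -10.66*y - 2.04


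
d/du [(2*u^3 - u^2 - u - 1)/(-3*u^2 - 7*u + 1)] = 2*(-3*u^4 - 14*u^3 + 5*u^2 - 4*u - 4)/(9*u^4 + 42*u^3 + 43*u^2 - 14*u + 1)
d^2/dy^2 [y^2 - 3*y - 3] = 2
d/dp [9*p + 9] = 9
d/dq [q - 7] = 1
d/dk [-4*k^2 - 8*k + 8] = -8*k - 8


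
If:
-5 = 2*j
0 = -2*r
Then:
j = -5/2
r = 0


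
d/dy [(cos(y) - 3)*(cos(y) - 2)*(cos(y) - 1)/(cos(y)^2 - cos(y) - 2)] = (sin(y)^2 - 2*cos(y) + 6)*sin(y)/(cos(y) + 1)^2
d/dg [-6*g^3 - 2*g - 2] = -18*g^2 - 2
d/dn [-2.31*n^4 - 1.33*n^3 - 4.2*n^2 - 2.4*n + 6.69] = -9.24*n^3 - 3.99*n^2 - 8.4*n - 2.4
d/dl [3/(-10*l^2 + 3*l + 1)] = 3*(20*l - 3)/(-10*l^2 + 3*l + 1)^2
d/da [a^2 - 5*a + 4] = 2*a - 5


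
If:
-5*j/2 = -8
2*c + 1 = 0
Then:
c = -1/2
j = 16/5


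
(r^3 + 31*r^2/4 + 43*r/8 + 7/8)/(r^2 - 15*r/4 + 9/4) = (8*r^3 + 62*r^2 + 43*r + 7)/(2*(4*r^2 - 15*r + 9))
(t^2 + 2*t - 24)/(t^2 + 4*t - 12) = (t - 4)/(t - 2)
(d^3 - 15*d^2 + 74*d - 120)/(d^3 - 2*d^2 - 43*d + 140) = (d - 6)/(d + 7)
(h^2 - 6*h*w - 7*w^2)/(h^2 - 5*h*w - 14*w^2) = (h + w)/(h + 2*w)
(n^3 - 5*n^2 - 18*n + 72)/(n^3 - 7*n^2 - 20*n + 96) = (n - 6)/(n - 8)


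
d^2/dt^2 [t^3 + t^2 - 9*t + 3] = 6*t + 2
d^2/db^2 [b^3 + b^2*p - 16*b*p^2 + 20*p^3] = 6*b + 2*p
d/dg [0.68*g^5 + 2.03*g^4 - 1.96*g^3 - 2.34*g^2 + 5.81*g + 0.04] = 3.4*g^4 + 8.12*g^3 - 5.88*g^2 - 4.68*g + 5.81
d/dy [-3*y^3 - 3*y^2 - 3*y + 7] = -9*y^2 - 6*y - 3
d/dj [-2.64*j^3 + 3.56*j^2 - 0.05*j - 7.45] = -7.92*j^2 + 7.12*j - 0.05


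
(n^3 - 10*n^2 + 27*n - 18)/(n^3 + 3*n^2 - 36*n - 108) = (n^2 - 4*n + 3)/(n^2 + 9*n + 18)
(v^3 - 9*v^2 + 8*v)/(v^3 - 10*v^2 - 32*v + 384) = v*(v - 1)/(v^2 - 2*v - 48)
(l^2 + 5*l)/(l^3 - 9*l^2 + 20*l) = (l + 5)/(l^2 - 9*l + 20)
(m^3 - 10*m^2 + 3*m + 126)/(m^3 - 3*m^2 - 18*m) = (m - 7)/m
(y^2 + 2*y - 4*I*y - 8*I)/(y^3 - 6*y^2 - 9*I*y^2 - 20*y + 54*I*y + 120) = (y + 2)/(y^2 - y*(6 + 5*I) + 30*I)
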